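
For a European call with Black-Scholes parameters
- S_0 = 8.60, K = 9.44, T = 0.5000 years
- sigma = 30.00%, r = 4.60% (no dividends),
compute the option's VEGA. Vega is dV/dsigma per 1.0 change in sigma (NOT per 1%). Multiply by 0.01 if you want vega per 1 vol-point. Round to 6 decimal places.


Answer: Vega = 2.365467

Derivation:
d1 = -0.2248306204; d2 = -0.4369626548
phi(d1) = 0.3889856066; exp(-qT) = 1.0000000000; exp(-rT) = 0.9772624838
Vega = S * exp(-qT) * phi(d1) * sqrt(T) = 8.6000 * 1.0000000000 * 0.3889856066 * 0.7071067812 = 2.365467


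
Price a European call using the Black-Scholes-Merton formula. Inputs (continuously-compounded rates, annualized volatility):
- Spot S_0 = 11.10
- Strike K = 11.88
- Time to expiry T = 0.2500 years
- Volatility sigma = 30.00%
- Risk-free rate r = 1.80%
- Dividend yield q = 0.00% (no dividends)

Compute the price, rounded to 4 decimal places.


d1 = (ln(S/K) + (r - q + 0.5*sigma^2) * T) / (sigma * sqrt(T)) = -0.34774137
d2 = d1 - sigma * sqrt(T) = -0.49774137
exp(-rT) = 0.99551011; exp(-qT) = 1.00000000
C = S_0 * exp(-qT) * N(d1) - K * exp(-rT) * N(d2)
N(d1) = 0.36401721; N(d2) = 0.30933317
C = 11.1000 * 1.00000000 * 0.36401721 - 11.8800 * 0.99551011 * 0.30933317 = 0.3822

Answer: Price = 0.3822


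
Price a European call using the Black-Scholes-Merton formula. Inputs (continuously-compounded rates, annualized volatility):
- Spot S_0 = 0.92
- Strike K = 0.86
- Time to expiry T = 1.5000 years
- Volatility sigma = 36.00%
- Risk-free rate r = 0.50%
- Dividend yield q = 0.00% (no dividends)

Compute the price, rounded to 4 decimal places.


Answer: Price = 0.1901

Derivation:
d1 = (ln(S/K) + (r - q + 0.5*sigma^2) * T) / (sigma * sqrt(T)) = 0.39042435
d2 = d1 - sigma * sqrt(T) = -0.05048380
exp(-rT) = 0.99252805; exp(-qT) = 1.00000000
C = S_0 * exp(-qT) * N(d1) - K * exp(-rT) * N(d2)
N(d1) = 0.65188861; N(d2) = 0.47986843
C = 0.9200 * 1.00000000 * 0.65188861 - 0.8600 * 0.99252805 * 0.47986843 = 0.1901


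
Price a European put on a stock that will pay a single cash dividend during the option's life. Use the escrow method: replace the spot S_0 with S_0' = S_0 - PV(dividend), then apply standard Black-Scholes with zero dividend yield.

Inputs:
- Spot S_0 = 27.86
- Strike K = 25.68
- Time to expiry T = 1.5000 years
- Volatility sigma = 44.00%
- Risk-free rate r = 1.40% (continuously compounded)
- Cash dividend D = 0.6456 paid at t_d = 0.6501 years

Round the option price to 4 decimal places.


Answer: Price = 4.5832

Derivation:
PV(D) = D * exp(-r * t_d) = 0.6456 * 0.99093989 = 0.63975079
S_0' = S_0 - PV(D) = 27.8600 - 0.63975079 = 27.22024921
d1 = (ln(S_0'/K) + (r + sigma^2/2)*T) / (sigma*sqrt(T)) = 0.41650358
d2 = d1 - sigma*sqrt(T) = -0.12238416
exp(-rT) = 0.97921896
N(-d1) = 0.33852077; N(-d2) = 0.54870261
P = K * exp(-rT) * N(-d2) - S_0' * N(-d1) = 25.6800 * 0.97921896 * 0.54870261 - 27.22024921 * 0.33852077 = 4.5832


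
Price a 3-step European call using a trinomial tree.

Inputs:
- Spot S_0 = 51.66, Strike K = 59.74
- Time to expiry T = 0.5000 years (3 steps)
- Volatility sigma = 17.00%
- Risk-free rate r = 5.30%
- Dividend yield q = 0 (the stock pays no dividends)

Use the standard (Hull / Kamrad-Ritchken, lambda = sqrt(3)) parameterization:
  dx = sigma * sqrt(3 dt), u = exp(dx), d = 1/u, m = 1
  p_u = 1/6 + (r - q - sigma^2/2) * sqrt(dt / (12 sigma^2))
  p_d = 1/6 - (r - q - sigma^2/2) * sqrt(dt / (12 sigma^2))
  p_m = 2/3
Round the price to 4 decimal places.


dt = T/N = 0.166667; dx = sigma*sqrt(3*dt) = 0.120208
u = exp(dx) = 1.127732; d = 1/u = 0.886736
p_u = 0.193391, p_m = 0.666667, p_d = 0.139942
Discount per step: exp(-r*dt) = 0.991206
Stock lattice S(k, j) with j the centered position index:
  k=0: S(0,+0) = 51.6600
  k=1: S(1,-1) = 45.8088; S(1,+0) = 51.6600; S(1,+1) = 58.2586
  k=2: S(2,-2) = 40.6203; S(2,-1) = 45.8088; S(2,+0) = 51.6600; S(2,+1) = 58.2586; S(2,+2) = 65.7001
  k=3: S(3,-3) = 36.0195; S(3,-2) = 40.6203; S(3,-1) = 45.8088; S(3,+0) = 51.6600; S(3,+1) = 58.2586; S(3,+2) = 65.7001; S(3,+3) = 74.0921
Terminal payoffs V(N, j) = max(S_T - K, 0):
  V(3,-3) = 0.000000; V(3,-2) = 0.000000; V(3,-1) = 0.000000; V(3,+0) = 0.000000; V(3,+1) = 0.000000; V(3,+2) = 5.960077; V(3,+3) = 14.352051
Backward induction: V(k, j) = exp(-r*dt) * [p_u * V(k+1, j+1) + p_m * V(k+1, j) + p_d * V(k+1, j-1)]
  V(2,-2) = exp(-r*dt) * [p_u*0.000000 + p_m*0.000000 + p_d*0.000000] = 0.000000
  V(2,-1) = exp(-r*dt) * [p_u*0.000000 + p_m*0.000000 + p_d*0.000000] = 0.000000
  V(2,+0) = exp(-r*dt) * [p_u*0.000000 + p_m*0.000000 + p_d*0.000000] = 0.000000
  V(2,+1) = exp(-r*dt) * [p_u*5.960077 + p_m*0.000000 + p_d*0.000000] = 1.142489
  V(2,+2) = exp(-r*dt) * [p_u*14.352051 + p_m*5.960077 + p_d*0.000000] = 6.689591
  V(1,-1) = exp(-r*dt) * [p_u*0.000000 + p_m*0.000000 + p_d*0.000000] = 0.000000
  V(1,+0) = exp(-r*dt) * [p_u*1.142489 + p_m*0.000000 + p_d*0.000000] = 0.219004
  V(1,+1) = exp(-r*dt) * [p_u*6.689591 + p_m*1.142489 + p_d*0.000000] = 2.037291
  V(0,+0) = exp(-r*dt) * [p_u*2.037291 + p_m*0.219004 + p_d*0.000000] = 0.535248

Answer: Price = V(0,0) = 0.5352


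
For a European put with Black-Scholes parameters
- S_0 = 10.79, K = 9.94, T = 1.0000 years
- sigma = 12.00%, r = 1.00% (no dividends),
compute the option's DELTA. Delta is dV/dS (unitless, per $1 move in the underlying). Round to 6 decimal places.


d1 = 0.8271063217; d2 = 0.7071063217
phi(d1) = 0.2833730740; exp(-qT) = 1.0000000000; exp(-rT) = 0.9900498337
N(-d1) = 0.2040884007
Delta = -exp(-qT) * N(-d1) = -1.0000000000 * 0.2040884007 = -0.204088

Answer: Delta = -0.204088


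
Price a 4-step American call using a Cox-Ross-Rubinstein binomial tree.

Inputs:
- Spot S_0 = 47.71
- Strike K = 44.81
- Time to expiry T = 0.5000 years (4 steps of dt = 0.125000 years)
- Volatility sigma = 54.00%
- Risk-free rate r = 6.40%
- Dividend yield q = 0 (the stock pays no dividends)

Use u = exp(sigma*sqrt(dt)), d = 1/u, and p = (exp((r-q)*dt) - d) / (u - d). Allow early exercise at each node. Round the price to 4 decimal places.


Answer: Price = V(0,0) = 9.2736

Derivation:
dt = T/N = 0.125000
u = exp(sigma*sqrt(dt)) = 1.210361; d = 1/u = 0.826200
p = (exp((r-q)*dt) - d) / (u - d) = 0.473323
Discount per step: exp(-r*dt) = 0.992032
Stock lattice S(k, i) with i counting down-moves:
  k=0: S(0,0) = 47.7100
  k=1: S(1,0) = 57.7463; S(1,1) = 39.4180
  k=2: S(2,0) = 69.8939; S(2,1) = 47.7100; S(2,2) = 32.5671
  k=3: S(3,0) = 84.5969; S(3,1) = 57.7463; S(3,2) = 39.4180; S(3,3) = 26.9069
  k=4: S(4,0) = 102.3928; S(4,1) = 69.8939; S(4,2) = 47.7100; S(4,3) = 32.5671; S(4,4) = 22.2305
Terminal payoffs V(N, i) = max(S_T - K, 0):
  V(4,0) = 57.582794; V(4,1) = 25.083921; V(4,2) = 2.900000; V(4,3) = 0.000000; V(4,4) = 0.000000
Backward induction: V(k, i) = exp(-r*dt) * [p * V(k+1, i) + (1-p) * V(k+1, i+1)]; then take max(V_cont, immediate exercise) for American.
  V(3,0) = exp(-r*dt) * [p*57.582794 + (1-p)*25.083921] = 40.143941; exercise = 39.786891; V(3,0) = max -> 40.143941
  V(3,1) = exp(-r*dt) * [p*25.083921 + (1-p)*2.900000] = 13.293383; exercise = 12.936333; V(3,1) = max -> 13.293383
  V(3,2) = exp(-r*dt) * [p*2.900000 + (1-p)*0.000000] = 1.361699; exercise = 0.000000; V(3,2) = max -> 1.361699
  V(3,3) = exp(-r*dt) * [p*0.000000 + (1-p)*0.000000] = 0.000000; exercise = 0.000000; V(3,3) = max -> 0.000000
  V(2,0) = exp(-r*dt) * [p*40.143941 + (1-p)*13.293383] = 25.795176; exercise = 25.083921; V(2,0) = max -> 25.795176
  V(2,1) = exp(-r*dt) * [p*13.293383 + (1-p)*1.361699] = 6.953387; exercise = 2.900000; V(2,1) = max -> 6.953387
  V(2,2) = exp(-r*dt) * [p*1.361699 + (1-p)*0.000000] = 0.639388; exercise = 0.000000; V(2,2) = max -> 0.639388
  V(1,0) = exp(-r*dt) * [p*25.795176 + (1-p)*6.953387] = 15.745170; exercise = 12.936333; V(1,0) = max -> 15.745170
  V(1,1) = exp(-r*dt) * [p*6.953387 + (1-p)*0.639388] = 3.599040; exercise = 0.000000; V(1,1) = max -> 3.599040
  V(0,0) = exp(-r*dt) * [p*15.745170 + (1-p)*3.599040] = 9.273594; exercise = 2.900000; V(0,0) = max -> 9.273594


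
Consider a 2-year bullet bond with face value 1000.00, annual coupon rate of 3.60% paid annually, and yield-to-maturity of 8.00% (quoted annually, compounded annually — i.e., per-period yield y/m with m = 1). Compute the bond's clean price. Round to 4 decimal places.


Coupon per period c = face * coupon_rate / m = 36.000000
Periods per year m = 1; per-period yield y/m = 0.080000
Number of cashflows N = 2
Cashflows (t years, CF_t, discount factor 1/(1+y/m)^(m*t), PV):
  t = 1.0000: CF_t = 36.000000, DF = 0.925926, PV = 33.333333
  t = 2.0000: CF_t = 1036.000000, DF = 0.857339, PV = 888.203018
Price P = sum_t PV_t = 921.536351

Answer: Price = 921.5364


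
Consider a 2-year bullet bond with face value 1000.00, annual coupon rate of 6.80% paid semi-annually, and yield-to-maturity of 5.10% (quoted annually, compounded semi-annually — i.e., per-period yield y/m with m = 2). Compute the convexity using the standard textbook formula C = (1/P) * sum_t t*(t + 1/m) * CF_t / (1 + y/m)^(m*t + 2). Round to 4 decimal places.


Coupon per period c = face * coupon_rate / m = 34.000000
Periods per year m = 2; per-period yield y/m = 0.025500
Number of cashflows N = 4
Cashflows (t years, CF_t, discount factor 1/(1+y/m)^(m*t), PV):
  t = 0.5000: CF_t = 34.000000, DF = 0.975134, PV = 33.154559
  t = 1.0000: CF_t = 34.000000, DF = 0.950886, PV = 32.330140
  t = 1.5000: CF_t = 34.000000, DF = 0.927242, PV = 31.526222
  t = 2.0000: CF_t = 1034.000000, DF = 0.904185, PV = 934.927383
Price P = sum_t PV_t = 1031.938303
Convexity numerator sum_t t*(t + 1/m) * CF_t / (1+y/m)^(m*t + 2):
  t = 0.5000: term = 15.763111
  t = 1.0000: term = 46.113440
  t = 1.5000: term = 89.933573
  t = 2.0000: term = 4445.049021
Convexity = (1/P) * sum = 4596.859145 / 1031.938303 = 4.454587

Answer: Convexity = 4.4546


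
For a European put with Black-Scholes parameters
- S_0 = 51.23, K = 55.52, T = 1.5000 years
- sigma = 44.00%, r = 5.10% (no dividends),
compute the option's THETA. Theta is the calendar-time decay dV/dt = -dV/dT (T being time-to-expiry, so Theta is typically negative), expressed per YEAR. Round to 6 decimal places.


d1 = 0.2621733069; d2 = -0.2767144365
phi(d1) = 0.3854645863; exp(-qT) = 1.0000000000; exp(-rT) = 0.9263529143
Theta = -S*exp(-qT)*phi(d1)*sigma/(2*sqrt(T)) + r*K*exp(-rT)*N(-d2) - q*S*exp(-qT)*N(-d1)
N(-d1) = 0.3965939159; N(-d2) = 0.6090003071; sqrt(T) = 1.2247448714
Term 1 = -51.2300 * 1.0000000000 * 0.3854645863 * 0.4400 / (2 * 1.2247448714) = -3.5472017624
Term 2 = 0.0510 * 55.5200 * 0.9263529143 * 0.6090003071 = 1.5973997691
Term 3 = 0 (no dividend yield, q = 0)
Theta = -3.5472017624 + (1.5973997691) + (0.0000000000) = -1.949802

Answer: Theta = -1.949802


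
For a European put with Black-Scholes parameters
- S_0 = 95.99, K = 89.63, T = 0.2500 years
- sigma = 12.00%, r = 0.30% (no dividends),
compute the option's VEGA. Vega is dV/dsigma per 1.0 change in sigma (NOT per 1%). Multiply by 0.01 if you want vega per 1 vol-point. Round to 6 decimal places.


Answer: Vega = 9.487433

Derivation:
d1 = 1.1850655668; d2 = 1.1250655668
phi(d1) = 0.1976754505; exp(-qT) = 1.0000000000; exp(-rT) = 0.9992502812
Vega = S * exp(-qT) * phi(d1) * sqrt(T) = 95.9900 * 1.0000000000 * 0.1976754505 * 0.5000000000 = 9.487433


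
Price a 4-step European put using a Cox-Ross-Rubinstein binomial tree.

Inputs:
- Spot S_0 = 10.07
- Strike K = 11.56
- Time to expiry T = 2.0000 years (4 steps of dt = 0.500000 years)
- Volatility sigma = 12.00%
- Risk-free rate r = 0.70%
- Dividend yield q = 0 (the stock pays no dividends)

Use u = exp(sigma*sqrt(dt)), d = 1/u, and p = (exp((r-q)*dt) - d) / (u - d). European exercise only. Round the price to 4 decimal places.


dt = T/N = 0.500000
u = exp(sigma*sqrt(dt)) = 1.088557; d = 1/u = 0.918647
p = (exp((r-q)*dt) - d) / (u - d) = 0.499435
Discount per step: exp(-r*dt) = 0.996506
Stock lattice S(k, i) with i counting down-moves:
  k=0: S(0,0) = 10.0700
  k=1: S(1,0) = 10.9618; S(1,1) = 9.2508
  k=2: S(2,0) = 11.9325; S(2,1) = 10.0700; S(2,2) = 8.4982
  k=3: S(3,0) = 12.9892; S(3,1) = 10.9618; S(3,2) = 9.2508; S(3,3) = 7.8069
  k=4: S(4,0) = 14.1395; S(4,1) = 11.9325; S(4,2) = 10.0700; S(4,3) = 8.4982; S(4,4) = 7.1717
Terminal payoffs V(N, i) = max(K - S_T, 0):
  V(4,0) = 0.000000; V(4,1) = 0.000000; V(4,2) = 1.490000; V(4,3) = 3.061794; V(4,4) = 4.388252
Backward induction: V(k, i) = exp(-r*dt) * [p * V(k+1, i) + (1-p) * V(k+1, i+1)].
  V(3,0) = exp(-r*dt) * [p*0.000000 + (1-p)*0.000000] = 0.000000
  V(3,1) = exp(-r*dt) * [p*0.000000 + (1-p)*1.490000] = 0.743236
  V(3,2) = exp(-r*dt) * [p*1.490000 + (1-p)*3.061794] = 2.268831
  V(3,3) = exp(-r*dt) * [p*3.061794 + (1-p)*4.388252] = 3.712755
  V(2,0) = exp(-r*dt) * [p*0.000000 + (1-p)*0.743236] = 0.370738
  V(2,1) = exp(-r*dt) * [p*0.743236 + (1-p)*2.268831] = 1.501631
  V(2,2) = exp(-r*dt) * [p*2.268831 + (1-p)*3.712755] = 2.981157
  V(1,0) = exp(-r*dt) * [p*0.370738 + (1-p)*1.501631] = 0.933551
  V(1,1) = exp(-r*dt) * [p*1.501631 + (1-p)*2.981157] = 2.234396
  V(0,0) = exp(-r*dt) * [p*0.933551 + (1-p)*2.234396] = 1.579172

Answer: Price = V(0,0) = 1.5792


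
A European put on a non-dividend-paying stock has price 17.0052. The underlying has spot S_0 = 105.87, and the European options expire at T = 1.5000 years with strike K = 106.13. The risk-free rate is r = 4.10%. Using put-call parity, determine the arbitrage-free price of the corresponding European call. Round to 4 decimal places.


Put-call parity: C - P = S_0 * exp(-qT) - K * exp(-rT).
S_0 * exp(-qT) = 105.8700 * 1.00000000 = 105.87000000
K * exp(-rT) = 106.1300 * 0.94035295 = 99.79965813
C = P + S*exp(-qT) - K*exp(-rT)
C = 17.0052 + 105.87000000 - 99.79965813 = 23.0755

Answer: Call price = 23.0755


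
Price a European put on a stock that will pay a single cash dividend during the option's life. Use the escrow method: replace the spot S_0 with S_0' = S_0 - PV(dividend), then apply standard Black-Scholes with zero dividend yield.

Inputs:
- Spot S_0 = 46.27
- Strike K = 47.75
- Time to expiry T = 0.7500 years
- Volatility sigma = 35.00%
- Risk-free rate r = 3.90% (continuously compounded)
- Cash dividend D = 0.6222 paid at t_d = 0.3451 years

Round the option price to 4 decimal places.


Answer: Price = 5.9090

Derivation:
PV(D) = D * exp(-r * t_d) = 0.6222 * 0.98663127 = 0.61388197
S_0' = S_0 - PV(D) = 46.2700 - 0.61388197 = 45.65611803
d1 = (ln(S_0'/K) + (r + sigma^2/2)*T) / (sigma*sqrt(T)) = 0.10011601
d2 = d1 - sigma*sqrt(T) = -0.20299289
exp(-rT) = 0.97117364
N(-d1) = 0.46012611; N(-d2) = 0.58042970
P = K * exp(-rT) * N(-d2) - S_0' * N(-d1) = 47.7500 * 0.97117364 * 0.58042970 - 45.65611803 * 0.46012611 = 5.9090


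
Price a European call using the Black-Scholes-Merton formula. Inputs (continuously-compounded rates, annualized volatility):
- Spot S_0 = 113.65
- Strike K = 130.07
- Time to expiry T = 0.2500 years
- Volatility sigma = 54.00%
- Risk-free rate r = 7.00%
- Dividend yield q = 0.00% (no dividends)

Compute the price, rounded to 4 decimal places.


Answer: Price = 7.0820

Derivation:
d1 = (ln(S/K) + (r - q + 0.5*sigma^2) * T) / (sigma * sqrt(T)) = -0.29999710
d2 = d1 - sigma * sqrt(T) = -0.56999710
exp(-rT) = 0.98265224; exp(-qT) = 1.00000000
C = S_0 * exp(-qT) * N(d1) - K * exp(-rT) * N(d2)
N(d1) = 0.38208968; N(d2) = 0.28433983
C = 113.6500 * 1.00000000 * 0.38208968 - 130.0700 * 0.98265224 * 0.28433983 = 7.0820


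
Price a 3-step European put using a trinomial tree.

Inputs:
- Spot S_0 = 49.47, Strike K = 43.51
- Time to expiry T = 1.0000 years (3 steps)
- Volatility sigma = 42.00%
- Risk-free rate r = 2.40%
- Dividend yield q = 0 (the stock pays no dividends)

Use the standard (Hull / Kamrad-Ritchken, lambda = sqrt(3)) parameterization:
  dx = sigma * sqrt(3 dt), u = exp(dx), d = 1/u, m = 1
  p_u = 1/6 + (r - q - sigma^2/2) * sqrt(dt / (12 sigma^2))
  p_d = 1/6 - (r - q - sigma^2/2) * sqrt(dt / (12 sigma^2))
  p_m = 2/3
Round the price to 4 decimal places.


dt = T/N = 0.333333; dx = sigma*sqrt(3*dt) = 0.420000
u = exp(dx) = 1.521962; d = 1/u = 0.657047
p_u = 0.141190, p_m = 0.666667, p_d = 0.192143
Discount per step: exp(-r*dt) = 0.992032
Stock lattice S(k, j) with j the centered position index:
  k=0: S(0,+0) = 49.4700
  k=1: S(1,-1) = 32.5041; S(1,+0) = 49.4700; S(1,+1) = 75.2914
  k=2: S(2,-2) = 21.3567; S(2,-1) = 32.5041; S(2,+0) = 49.4700; S(2,+1) = 75.2914; S(2,+2) = 114.5907
  k=3: S(3,-3) = 14.0324; S(3,-2) = 21.3567; S(3,-1) = 32.5041; S(3,+0) = 49.4700; S(3,+1) = 75.2914; S(3,+2) = 114.5907; S(3,+3) = 174.4026
Terminal payoffs V(N, j) = max(K - S_T, 0):
  V(3,-3) = 29.477635; V(3,-2) = 22.153280; V(3,-1) = 11.005894; V(3,+0) = 0.000000; V(3,+1) = 0.000000; V(3,+2) = 0.000000; V(3,+3) = 0.000000
Backward induction: V(k, j) = exp(-r*dt) * [p_u * V(k+1, j+1) + p_m * V(k+1, j) + p_d * V(k+1, j-1)]
  V(2,-2) = exp(-r*dt) * [p_u*11.005894 + p_m*22.153280 + p_d*29.477635] = 21.811506
  V(2,-1) = exp(-r*dt) * [p_u*0.000000 + p_m*11.005894 + p_d*22.153280] = 11.501476
  V(2,+0) = exp(-r*dt) * [p_u*0.000000 + p_m*0.000000 + p_d*11.005894] = 2.097854
  V(2,+1) = exp(-r*dt) * [p_u*0.000000 + p_m*0.000000 + p_d*0.000000] = 0.000000
  V(2,+2) = exp(-r*dt) * [p_u*0.000000 + p_m*0.000000 + p_d*0.000000] = 0.000000
  V(1,-1) = exp(-r*dt) * [p_u*2.097854 + p_m*11.501476 + p_d*21.811506] = 12.057923
  V(1,+0) = exp(-r*dt) * [p_u*0.000000 + p_m*2.097854 + p_d*11.501476] = 3.579743
  V(1,+1) = exp(-r*dt) * [p_u*0.000000 + p_m*0.000000 + p_d*2.097854] = 0.399876
  V(0,+0) = exp(-r*dt) * [p_u*0.399876 + p_m*3.579743 + p_d*12.057923] = 4.721871

Answer: Price = V(0,0) = 4.7219


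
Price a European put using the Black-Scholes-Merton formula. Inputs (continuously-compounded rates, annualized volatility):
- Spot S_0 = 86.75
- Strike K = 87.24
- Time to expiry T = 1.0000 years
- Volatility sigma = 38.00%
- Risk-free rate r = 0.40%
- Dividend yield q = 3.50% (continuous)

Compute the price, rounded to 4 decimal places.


d1 = (ln(S/K) + (r - q + 0.5*sigma^2) * T) / (sigma * sqrt(T)) = 0.09359862
d2 = d1 - sigma * sqrt(T) = -0.28640138
exp(-rT) = 0.99600799; exp(-qT) = 0.96560542
P = K * exp(-rT) * N(-d2) - S_0 * exp(-qT) * N(-d1)
N(-d1) = 0.46271400; N(-d2) = 0.61271464
P = 87.2400 * 0.99600799 * 0.61271464 - 86.7500 * 0.96560542 * 0.46271400 = 14.4800

Answer: Price = 14.4800


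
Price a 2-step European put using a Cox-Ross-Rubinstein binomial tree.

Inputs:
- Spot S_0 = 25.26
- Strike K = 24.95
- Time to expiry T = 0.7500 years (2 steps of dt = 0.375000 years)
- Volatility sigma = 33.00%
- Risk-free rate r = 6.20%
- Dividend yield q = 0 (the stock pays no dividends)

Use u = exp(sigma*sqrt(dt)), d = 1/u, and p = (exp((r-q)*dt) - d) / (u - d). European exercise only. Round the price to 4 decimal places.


dt = T/N = 0.375000
u = exp(sigma*sqrt(dt)) = 1.223949; d = 1/u = 0.817027
p = (exp((r-q)*dt) - d) / (u - d) = 0.507456
Discount per step: exp(-r*dt) = 0.977018
Stock lattice S(k, i) with i counting down-moves:
  k=0: S(0,0) = 25.2600
  k=1: S(1,0) = 30.9170; S(1,1) = 20.6381
  k=2: S(2,0) = 37.8408; S(2,1) = 25.2600; S(2,2) = 16.8619
Terminal payoffs V(N, i) = max(K - S_T, 0):
  V(2,0) = 0.000000; V(2,1) = 0.000000; V(2,2) = 8.088106
Backward induction: V(k, i) = exp(-r*dt) * [p * V(k+1, i) + (1-p) * V(k+1, i+1)].
  V(1,0) = exp(-r*dt) * [p*0.000000 + (1-p)*0.000000] = 0.000000
  V(1,1) = exp(-r*dt) * [p*0.000000 + (1-p)*8.088106] = 3.892193
  V(0,0) = exp(-r*dt) * [p*0.000000 + (1-p)*3.892193] = 1.873018

Answer: Price = V(0,0) = 1.8730


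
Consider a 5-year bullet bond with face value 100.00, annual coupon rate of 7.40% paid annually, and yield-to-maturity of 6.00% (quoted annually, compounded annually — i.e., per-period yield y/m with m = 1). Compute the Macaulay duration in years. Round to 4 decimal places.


Coupon per period c = face * coupon_rate / m = 7.400000
Periods per year m = 1; per-period yield y/m = 0.060000
Number of cashflows N = 5
Cashflows (t years, CF_t, discount factor 1/(1+y/m)^(m*t), PV):
  t = 1.0000: CF_t = 7.400000, DF = 0.943396, PV = 6.981132
  t = 2.0000: CF_t = 7.400000, DF = 0.889996, PV = 6.585974
  t = 3.0000: CF_t = 7.400000, DF = 0.839619, PV = 6.213183
  t = 4.0000: CF_t = 7.400000, DF = 0.792094, PV = 5.861493
  t = 5.0000: CF_t = 107.400000, DF = 0.747258, PV = 80.255528
Price P = sum_t PV_t = 105.897309
Macaulay numerator sum_t t * PV_t:
  t * PV_t at t = 1.0000: 6.981132
  t * PV_t at t = 2.0000: 13.171947
  t * PV_t at t = 3.0000: 18.639548
  t * PV_t at t = 4.0000: 23.445972
  t * PV_t at t = 5.0000: 401.277639
Macaulay duration D = (sum_t t * PV_t) / P = 463.516239 / 105.897309 = 4.377035

Answer: Macaulay duration = 4.3770 years


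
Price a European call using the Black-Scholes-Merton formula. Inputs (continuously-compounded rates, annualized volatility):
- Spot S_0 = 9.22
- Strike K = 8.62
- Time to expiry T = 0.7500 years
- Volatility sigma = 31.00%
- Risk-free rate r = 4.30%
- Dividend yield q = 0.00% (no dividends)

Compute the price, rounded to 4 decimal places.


Answer: Price = 1.4380

Derivation:
d1 = (ln(S/K) + (r - q + 0.5*sigma^2) * T) / (sigma * sqrt(T)) = 0.50500438
d2 = d1 - sigma * sqrt(T) = 0.23653650
exp(-rT) = 0.96826449; exp(-qT) = 1.00000000
C = S_0 * exp(-qT) * N(d1) - K * exp(-rT) * N(d2)
N(d1) = 0.69322212; N(d2) = 0.59349181
C = 9.2200 * 1.00000000 * 0.69322212 - 8.6200 * 0.96826449 * 0.59349181 = 1.4380


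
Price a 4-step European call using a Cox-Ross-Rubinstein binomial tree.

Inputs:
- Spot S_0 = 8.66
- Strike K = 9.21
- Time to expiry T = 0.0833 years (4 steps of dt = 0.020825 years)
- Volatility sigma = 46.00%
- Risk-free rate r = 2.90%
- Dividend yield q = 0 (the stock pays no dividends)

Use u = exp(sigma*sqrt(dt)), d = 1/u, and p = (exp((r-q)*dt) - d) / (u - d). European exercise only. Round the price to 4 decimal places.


Answer: Price = V(0,0) = 0.2792

Derivation:
dt = T/N = 0.020825
u = exp(sigma*sqrt(dt)) = 1.068635; d = 1/u = 0.935773
p = (exp((r-q)*dt) - d) / (u - d) = 0.487957
Discount per step: exp(-r*dt) = 0.999396
Stock lattice S(k, i) with i counting down-moves:
  k=0: S(0,0) = 8.6600
  k=1: S(1,0) = 9.2544; S(1,1) = 8.1038
  k=2: S(2,0) = 9.8896; S(2,1) = 8.6600; S(2,2) = 7.5833
  k=3: S(3,0) = 10.5683; S(3,1) = 9.2544; S(3,2) = 8.1038; S(3,3) = 7.0963
  k=4: S(4,0) = 11.2937; S(4,1) = 9.8896; S(4,2) = 8.6600; S(4,3) = 7.5833; S(4,4) = 6.6405
Terminal payoffs V(N, i) = max(S_T - K, 0):
  V(4,0) = 2.083674; V(4,1) = 0.679551; V(4,2) = 0.000000; V(4,3) = 0.000000; V(4,4) = 0.000000
Backward induction: V(k, i) = exp(-r*dt) * [p * V(k+1, i) + (1-p) * V(k+1, i+1)].
  V(3,0) = exp(-r*dt) * [p*2.083674 + (1-p)*0.679551] = 1.363879
  V(3,1) = exp(-r*dt) * [p*0.679551 + (1-p)*0.000000] = 0.331392
  V(3,2) = exp(-r*dt) * [p*0.000000 + (1-p)*0.000000] = 0.000000
  V(3,3) = exp(-r*dt) * [p*0.000000 + (1-p)*0.000000] = 0.000000
  V(2,0) = exp(-r*dt) * [p*1.363879 + (1-p)*0.331392] = 0.834697
  V(2,1) = exp(-r*dt) * [p*0.331392 + (1-p)*0.000000] = 0.161607
  V(2,2) = exp(-r*dt) * [p*0.000000 + (1-p)*0.000000] = 0.000000
  V(1,0) = exp(-r*dt) * [p*0.834697 + (1-p)*0.161607] = 0.489751
  V(1,1) = exp(-r*dt) * [p*0.161607 + (1-p)*0.000000] = 0.078810
  V(0,0) = exp(-r*dt) * [p*0.489751 + (1-p)*0.078810] = 0.279163


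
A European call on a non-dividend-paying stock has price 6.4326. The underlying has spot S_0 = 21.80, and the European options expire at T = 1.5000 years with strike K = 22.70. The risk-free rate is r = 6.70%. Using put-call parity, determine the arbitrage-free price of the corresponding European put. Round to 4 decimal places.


Put-call parity: C - P = S_0 * exp(-qT) - K * exp(-rT).
S_0 * exp(-qT) = 21.8000 * 1.00000000 = 21.80000000
K * exp(-rT) = 22.7000 * 0.90438511 = 20.52954205
P = C - S*exp(-qT) + K*exp(-rT)
P = 6.4326 - 21.80000000 + 20.52954205 = 5.1621

Answer: Put price = 5.1621


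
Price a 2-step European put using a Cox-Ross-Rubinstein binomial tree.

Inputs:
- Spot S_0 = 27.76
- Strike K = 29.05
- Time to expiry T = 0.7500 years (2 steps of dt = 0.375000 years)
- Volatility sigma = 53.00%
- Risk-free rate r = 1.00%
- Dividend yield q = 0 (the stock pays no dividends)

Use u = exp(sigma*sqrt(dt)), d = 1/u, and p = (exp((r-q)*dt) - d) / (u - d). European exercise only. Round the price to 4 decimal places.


dt = T/N = 0.375000
u = exp(sigma*sqrt(dt)) = 1.383418; d = 1/u = 0.722847
p = (exp((r-q)*dt) - d) / (u - d) = 0.425253
Discount per step: exp(-r*dt) = 0.996257
Stock lattice S(k, i) with i counting down-moves:
  k=0: S(0,0) = 27.7600
  k=1: S(1,0) = 38.4037; S(1,1) = 20.0662
  k=2: S(2,0) = 53.1284; S(2,1) = 27.7600; S(2,2) = 14.5048
Terminal payoffs V(N, i) = max(K - S_T, 0):
  V(2,0) = 0.000000; V(2,1) = 1.290000; V(2,2) = 14.545175
Backward induction: V(k, i) = exp(-r*dt) * [p * V(k+1, i) + (1-p) * V(k+1, i+1)].
  V(1,0) = exp(-r*dt) * [p*0.000000 + (1-p)*1.290000] = 0.738648
  V(1,1) = exp(-r*dt) * [p*1.290000 + (1-p)*14.545175] = 8.875028
  V(0,0) = exp(-r*dt) * [p*0.738648 + (1-p)*8.875028] = 5.394739

Answer: Price = V(0,0) = 5.3947


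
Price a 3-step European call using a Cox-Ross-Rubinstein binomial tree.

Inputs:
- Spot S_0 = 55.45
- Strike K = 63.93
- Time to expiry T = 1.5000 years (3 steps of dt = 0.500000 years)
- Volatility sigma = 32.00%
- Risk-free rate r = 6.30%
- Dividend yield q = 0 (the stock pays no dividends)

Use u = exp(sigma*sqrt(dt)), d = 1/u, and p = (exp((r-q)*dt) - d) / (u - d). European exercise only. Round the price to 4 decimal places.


Answer: Price = V(0,0) = 7.5631

Derivation:
dt = T/N = 0.500000
u = exp(sigma*sqrt(dt)) = 1.253919; d = 1/u = 0.797499
p = (exp((r-q)*dt) - d) / (u - d) = 0.513785
Discount per step: exp(-r*dt) = 0.968991
Stock lattice S(k, i) with i counting down-moves:
  k=0: S(0,0) = 55.4500
  k=1: S(1,0) = 69.5298; S(1,1) = 44.2213
  k=2: S(2,0) = 87.1848; S(2,1) = 55.4500; S(2,2) = 35.2665
  k=3: S(3,0) = 109.3227; S(3,1) = 69.5298; S(3,2) = 44.2213; S(3,3) = 28.1250
Terminal payoffs V(N, i) = max(S_T - K, 0):
  V(3,0) = 45.392718; V(3,1) = 5.599831; V(3,2) = 0.000000; V(3,3) = 0.000000
Backward induction: V(k, i) = exp(-r*dt) * [p * V(k+1, i) + (1-p) * V(k+1, i+1)].
  V(2,0) = exp(-r*dt) * [p*45.392718 + (1-p)*5.599831] = 25.237213
  V(2,1) = exp(-r*dt) * [p*5.599831 + (1-p)*0.000000] = 2.787895
  V(2,2) = exp(-r*dt) * [p*0.000000 + (1-p)*0.000000] = 0.000000
  V(1,0) = exp(-r*dt) * [p*25.237213 + (1-p)*2.787895] = 13.877916
  V(1,1) = exp(-r*dt) * [p*2.787895 + (1-p)*0.000000] = 1.387963
  V(0,0) = exp(-r*dt) * [p*13.877916 + (1-p)*1.387963] = 7.563090


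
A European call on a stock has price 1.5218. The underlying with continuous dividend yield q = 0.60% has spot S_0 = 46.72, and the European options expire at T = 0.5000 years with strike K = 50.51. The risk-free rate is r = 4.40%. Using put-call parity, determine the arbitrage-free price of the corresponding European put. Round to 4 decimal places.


Answer: Put price = 4.3527

Derivation:
Put-call parity: C - P = S_0 * exp(-qT) - K * exp(-rT).
S_0 * exp(-qT) = 46.7200 * 0.99700450 = 46.58005003
K * exp(-rT) = 50.5100 * 0.97824024 = 49.41091427
P = C - S*exp(-qT) + K*exp(-rT)
P = 1.5218 - 46.58005003 + 49.41091427 = 4.3527


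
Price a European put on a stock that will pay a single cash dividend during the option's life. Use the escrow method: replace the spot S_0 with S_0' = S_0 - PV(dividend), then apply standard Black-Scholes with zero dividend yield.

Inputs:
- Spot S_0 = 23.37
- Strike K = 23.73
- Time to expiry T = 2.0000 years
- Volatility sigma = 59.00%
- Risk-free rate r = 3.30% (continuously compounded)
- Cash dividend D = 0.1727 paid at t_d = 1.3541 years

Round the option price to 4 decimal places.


Answer: Price = 6.8599

Derivation:
PV(D) = D * exp(-r * t_d) = 0.1727 * 0.95629838 = 0.16515273
S_0' = S_0 - PV(D) = 23.3700 - 0.16515273 = 23.20484727
d1 = (ln(S_0'/K) + (r + sigma^2/2)*T) / (sigma*sqrt(T)) = 0.46947231
d2 = d1 - sigma*sqrt(T) = -0.36491370
exp(-rT) = 0.93613086
N(-d1) = 0.31936604; N(-d2) = 0.64241208
P = K * exp(-rT) * N(-d2) - S_0' * N(-d1) = 23.7300 * 0.93613086 * 0.64241208 - 23.20484727 * 0.31936604 = 6.8599


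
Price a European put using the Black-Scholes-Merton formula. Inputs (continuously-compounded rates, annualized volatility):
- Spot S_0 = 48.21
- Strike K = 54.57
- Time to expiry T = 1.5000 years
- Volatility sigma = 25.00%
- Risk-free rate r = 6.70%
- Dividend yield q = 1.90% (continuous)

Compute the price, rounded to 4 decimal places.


Answer: Price = 7.1848

Derivation:
d1 = (ln(S/K) + (r - q + 0.5*sigma^2) * T) / (sigma * sqrt(T)) = -0.01646976
d2 = d1 - sigma * sqrt(T) = -0.32265598
exp(-rT) = 0.90438511; exp(-qT) = 0.97190229
P = K * exp(-rT) * N(-d2) - S_0 * exp(-qT) * N(-d1)
N(-d1) = 0.50657019; N(-d2) = 0.62652210
P = 54.5700 * 0.90438511 * 0.62652210 - 48.2100 * 0.97190229 * 0.50657019 = 7.1848


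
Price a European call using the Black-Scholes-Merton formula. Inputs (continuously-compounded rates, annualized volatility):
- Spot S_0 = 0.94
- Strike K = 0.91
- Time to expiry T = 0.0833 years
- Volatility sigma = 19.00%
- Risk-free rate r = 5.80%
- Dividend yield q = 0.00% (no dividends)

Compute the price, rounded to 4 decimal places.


Answer: Price = 0.0419

Derivation:
d1 = (ln(S/K) + (r - q + 0.5*sigma^2) * T) / (sigma * sqrt(T)) = 0.70700486
d2 = d1 - sigma * sqrt(T) = 0.65216755
exp(-rT) = 0.99518025; exp(-qT) = 1.00000000
C = S_0 * exp(-qT) * N(d1) - K * exp(-rT) * N(d2)
N(d1) = 0.76021827; N(d2) = 0.74285345
C = 0.9400 * 1.00000000 * 0.76021827 - 0.9100 * 0.99518025 * 0.74285345 = 0.0419


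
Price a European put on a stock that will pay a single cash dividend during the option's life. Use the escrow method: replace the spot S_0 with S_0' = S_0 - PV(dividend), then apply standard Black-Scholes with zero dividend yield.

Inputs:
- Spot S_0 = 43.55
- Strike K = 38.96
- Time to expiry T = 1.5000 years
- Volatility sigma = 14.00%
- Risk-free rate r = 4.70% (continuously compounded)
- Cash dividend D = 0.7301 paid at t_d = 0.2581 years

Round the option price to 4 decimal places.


Answer: Price = 0.6024

Derivation:
PV(D) = D * exp(-r * t_d) = 0.7301 * 0.98794258 = 0.72129688
S_0' = S_0 - PV(D) = 43.5500 - 0.72129688 = 42.82870312
d1 = (ln(S_0'/K) + (r + sigma^2/2)*T) / (sigma*sqrt(T)) = 1.04904083
d2 = d1 - sigma*sqrt(T) = 0.87757655
exp(-rT) = 0.93192774
N(-d1) = 0.14707966; N(-d2) = 0.19008678
P = K * exp(-rT) * N(-d2) - S_0' * N(-d1) = 38.9600 * 0.93192774 * 0.19008678 - 42.82870312 * 0.14707966 = 0.6024


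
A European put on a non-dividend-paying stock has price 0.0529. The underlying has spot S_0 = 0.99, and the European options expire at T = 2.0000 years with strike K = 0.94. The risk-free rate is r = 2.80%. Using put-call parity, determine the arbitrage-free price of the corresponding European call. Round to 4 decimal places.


Answer: Call price = 0.1541

Derivation:
Put-call parity: C - P = S_0 * exp(-qT) - K * exp(-rT).
S_0 * exp(-qT) = 0.9900 * 1.00000000 = 0.99000000
K * exp(-rT) = 0.9400 * 0.94553914 = 0.88880679
C = P + S*exp(-qT) - K*exp(-rT)
C = 0.0529 + 0.99000000 - 0.88880679 = 0.1541


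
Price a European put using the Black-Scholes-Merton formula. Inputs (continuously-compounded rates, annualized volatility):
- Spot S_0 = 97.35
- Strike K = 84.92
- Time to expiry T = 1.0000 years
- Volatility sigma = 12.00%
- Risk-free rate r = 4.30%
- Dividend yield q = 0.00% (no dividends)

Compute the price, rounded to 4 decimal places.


d1 = (ln(S/K) + (r - q + 0.5*sigma^2) * T) / (sigma * sqrt(T)) = 1.55669246
d2 = d1 - sigma * sqrt(T) = 1.43669246
exp(-rT) = 0.95791139; exp(-qT) = 1.00000000
P = K * exp(-rT) * N(-d2) - S_0 * exp(-qT) * N(-d1)
N(-d1) = 0.05977176; N(-d2) = 0.07540270
P = 84.9200 * 0.95791139 * 0.07540270 - 97.3500 * 1.00000000 * 0.05977176 = 0.3149

Answer: Price = 0.3149


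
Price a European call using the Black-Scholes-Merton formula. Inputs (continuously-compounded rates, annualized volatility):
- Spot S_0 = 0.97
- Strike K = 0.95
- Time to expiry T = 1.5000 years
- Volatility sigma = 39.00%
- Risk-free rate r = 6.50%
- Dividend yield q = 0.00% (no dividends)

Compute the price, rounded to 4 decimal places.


d1 = (ln(S/K) + (r - q + 0.5*sigma^2) * T) / (sigma * sqrt(T)) = 0.48656724
d2 = d1 - sigma * sqrt(T) = 0.00891674
exp(-rT) = 0.90710234; exp(-qT) = 1.00000000
C = S_0 * exp(-qT) * N(d1) - K * exp(-rT) * N(d2)
N(d1) = 0.68671748; N(d2) = 0.50355722
C = 0.9700 * 1.00000000 * 0.68671748 - 0.9500 * 0.90710234 * 0.50355722 = 0.2322

Answer: Price = 0.2322


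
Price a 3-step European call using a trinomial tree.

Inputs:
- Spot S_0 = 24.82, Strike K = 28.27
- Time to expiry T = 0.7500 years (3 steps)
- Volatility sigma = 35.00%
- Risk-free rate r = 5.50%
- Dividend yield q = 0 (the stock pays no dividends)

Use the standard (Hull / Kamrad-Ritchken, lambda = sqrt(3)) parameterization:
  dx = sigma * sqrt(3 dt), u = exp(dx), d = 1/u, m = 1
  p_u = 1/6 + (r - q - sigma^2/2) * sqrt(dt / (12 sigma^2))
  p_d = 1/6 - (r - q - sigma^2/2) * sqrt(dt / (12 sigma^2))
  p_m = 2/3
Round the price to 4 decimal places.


dt = T/N = 0.250000; dx = sigma*sqrt(3*dt) = 0.303109
u = exp(dx) = 1.354062; d = 1/u = 0.738519
p_u = 0.164089, p_m = 0.666667, p_d = 0.169244
Discount per step: exp(-r*dt) = 0.986344
Stock lattice S(k, j) with j the centered position index:
  k=0: S(0,+0) = 24.8200
  k=1: S(1,-1) = 18.3300; S(1,+0) = 24.8200; S(1,+1) = 33.6078
  k=2: S(2,-2) = 13.5371; S(2,-1) = 18.3300; S(2,+0) = 24.8200; S(2,+1) = 33.6078; S(2,+2) = 45.5071
  k=3: S(3,-3) = 9.9974; S(3,-2) = 13.5371; S(3,-1) = 18.3300; S(3,+0) = 24.8200; S(3,+1) = 33.6078; S(3,+2) = 45.5071; S(3,+3) = 61.6194
Terminal payoffs V(N, j) = max(S_T - K, 0):
  V(3,-3) = 0.000000; V(3,-2) = 0.000000; V(3,-1) = 0.000000; V(3,+0) = 0.000000; V(3,+1) = 5.337816; V(3,+2) = 17.237064; V(3,+3) = 33.349381
Backward induction: V(k, j) = exp(-r*dt) * [p_u * V(k+1, j+1) + p_m * V(k+1, j) + p_d * V(k+1, j-1)]
  V(2,-2) = exp(-r*dt) * [p_u*0.000000 + p_m*0.000000 + p_d*0.000000] = 0.000000
  V(2,-1) = exp(-r*dt) * [p_u*0.000000 + p_m*0.000000 + p_d*0.000000] = 0.000000
  V(2,+0) = exp(-r*dt) * [p_u*5.337816 + p_m*0.000000 + p_d*0.000000] = 0.863917
  V(2,+1) = exp(-r*dt) * [p_u*17.237064 + p_m*5.337816 + p_d*0.000000] = 6.299741
  V(2,+2) = exp(-r*dt) * [p_u*33.349381 + p_m*17.237064 + p_d*5.337816] = 17.623053
  V(1,-1) = exp(-r*dt) * [p_u*0.863917 + p_m*0.000000 + p_d*0.000000] = 0.139824
  V(1,+0) = exp(-r*dt) * [p_u*6.299741 + p_m*0.863917 + p_d*0.000000] = 1.587683
  V(1,+1) = exp(-r*dt) * [p_u*17.623053 + p_m*6.299741 + p_d*0.863917] = 7.138954
  V(0,+0) = exp(-r*dt) * [p_u*7.138954 + p_m*1.587683 + p_d*0.139824] = 2.222771

Answer: Price = V(0,0) = 2.2228


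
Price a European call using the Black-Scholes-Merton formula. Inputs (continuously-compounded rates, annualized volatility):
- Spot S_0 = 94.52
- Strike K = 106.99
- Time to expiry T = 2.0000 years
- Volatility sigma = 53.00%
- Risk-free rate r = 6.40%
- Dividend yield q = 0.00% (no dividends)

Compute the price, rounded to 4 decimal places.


Answer: Price = 27.7520

Derivation:
d1 = (ln(S/K) + (r - q + 0.5*sigma^2) * T) / (sigma * sqrt(T)) = 0.38020475
d2 = d1 - sigma * sqrt(T) = -0.36932844
exp(-rT) = 0.87985338; exp(-qT) = 1.00000000
C = S_0 * exp(-qT) * N(d1) - K * exp(-rT) * N(d2)
N(d1) = 0.64810328; N(d2) = 0.35594147
C = 94.5200 * 1.00000000 * 0.64810328 - 106.9900 * 0.87985338 * 0.35594147 = 27.7520


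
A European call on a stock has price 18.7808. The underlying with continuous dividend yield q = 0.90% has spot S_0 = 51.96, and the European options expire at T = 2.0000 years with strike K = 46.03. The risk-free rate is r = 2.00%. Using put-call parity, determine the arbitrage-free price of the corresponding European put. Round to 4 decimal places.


Answer: Put price = 11.9729

Derivation:
Put-call parity: C - P = S_0 * exp(-qT) - K * exp(-rT).
S_0 * exp(-qT) = 51.9600 * 0.98216103 = 51.03308724
K * exp(-rT) = 46.0300 * 0.96078944 = 44.22513788
P = C - S*exp(-qT) + K*exp(-rT)
P = 18.7808 - 51.03308724 + 44.22513788 = 11.9729


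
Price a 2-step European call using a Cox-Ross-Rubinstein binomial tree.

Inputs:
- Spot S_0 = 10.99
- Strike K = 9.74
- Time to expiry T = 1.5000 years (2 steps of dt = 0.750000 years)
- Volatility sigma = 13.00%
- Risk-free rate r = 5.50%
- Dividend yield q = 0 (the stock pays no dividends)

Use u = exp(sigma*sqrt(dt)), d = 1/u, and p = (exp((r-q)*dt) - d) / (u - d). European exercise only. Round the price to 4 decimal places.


Answer: Price = V(0,0) = 2.1250

Derivation:
dt = T/N = 0.750000
u = exp(sigma*sqrt(dt)) = 1.119165; d = 1/u = 0.893523
p = (exp((r-q)*dt) - d) / (u - d) = 0.658518
Discount per step: exp(-r*dt) = 0.959589
Stock lattice S(k, i) with i counting down-moves:
  k=0: S(0,0) = 10.9900
  k=1: S(1,0) = 12.2996; S(1,1) = 9.8198
  k=2: S(2,0) = 13.7653; S(2,1) = 10.9900; S(2,2) = 8.7742
Terminal payoffs V(N, i) = max(S_T - K, 0):
  V(2,0) = 4.025320; V(2,1) = 1.250000; V(2,2) = 0.000000
Backward induction: V(k, i) = exp(-r*dt) * [p * V(k+1, i) + (1-p) * V(k+1, i+1)].
  V(1,0) = exp(-r*dt) * [p*4.025320 + (1-p)*1.250000] = 2.953230
  V(1,1) = exp(-r*dt) * [p*1.250000 + (1-p)*0.000000] = 0.789883
  V(0,0) = exp(-r*dt) * [p*2.953230 + (1-p)*0.789883] = 2.124997


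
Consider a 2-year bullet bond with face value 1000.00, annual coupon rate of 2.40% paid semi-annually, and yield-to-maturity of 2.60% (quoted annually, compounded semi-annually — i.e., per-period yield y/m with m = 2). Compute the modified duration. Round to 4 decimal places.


Coupon per period c = face * coupon_rate / m = 12.000000
Periods per year m = 2; per-period yield y/m = 0.013000
Number of cashflows N = 4
Cashflows (t years, CF_t, discount factor 1/(1+y/m)^(m*t), PV):
  t = 0.5000: CF_t = 12.000000, DF = 0.987167, PV = 11.846002
  t = 1.0000: CF_t = 12.000000, DF = 0.974498, PV = 11.693980
  t = 1.5000: CF_t = 12.000000, DF = 0.961992, PV = 11.543909
  t = 2.0000: CF_t = 1012.000000, DF = 0.949647, PV = 961.042804
Price P = sum_t PV_t = 996.126695
First compute Macaulay numerator sum_t t * PV_t:
  t * PV_t at t = 0.5000: 5.923001
  t * PV_t at t = 1.0000: 11.693980
  t * PV_t at t = 1.5000: 17.315864
  t * PV_t at t = 2.0000: 1922.085607
Macaulay duration D = 1957.018453 / 996.126695 = 1.964628
Modified duration = D / (1 + y/m) = 1.964628 / (1 + 0.013000) = 1.939416

Answer: Modified duration = 1.9394


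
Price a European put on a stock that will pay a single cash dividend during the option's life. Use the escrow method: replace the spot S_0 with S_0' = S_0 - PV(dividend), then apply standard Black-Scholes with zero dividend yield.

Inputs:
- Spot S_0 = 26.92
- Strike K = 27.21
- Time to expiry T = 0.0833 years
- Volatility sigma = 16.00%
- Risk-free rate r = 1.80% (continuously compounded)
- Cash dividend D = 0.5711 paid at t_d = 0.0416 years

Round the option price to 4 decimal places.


PV(D) = D * exp(-r * t_d) = 0.5711 * 0.99925148 = 0.57067252
S_0' = S_0 - PV(D) = 26.9200 - 0.57067252 = 26.34932748
d1 = (ln(S_0'/K) + (r + sigma^2/2)*T) / (sigma*sqrt(T)) = -0.64047077
d2 = d1 - sigma*sqrt(T) = -0.68664955
exp(-rT) = 0.99850172
N(-d1) = 0.73906671; N(-d2) = 0.75384820
P = K * exp(-rT) * N(-d2) - S_0' * N(-d1) = 27.2100 * 0.99850172 * 0.75384820 - 26.34932748 * 0.73906671 = 1.0076

Answer: Price = 1.0076


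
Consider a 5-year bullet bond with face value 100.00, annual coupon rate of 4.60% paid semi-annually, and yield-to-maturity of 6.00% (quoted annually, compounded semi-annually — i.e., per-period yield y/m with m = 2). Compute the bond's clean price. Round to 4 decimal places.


Coupon per period c = face * coupon_rate / m = 2.300000
Periods per year m = 2; per-period yield y/m = 0.030000
Number of cashflows N = 10
Cashflows (t years, CF_t, discount factor 1/(1+y/m)^(m*t), PV):
  t = 0.5000: CF_t = 2.300000, DF = 0.970874, PV = 2.233010
  t = 1.0000: CF_t = 2.300000, DF = 0.942596, PV = 2.167971
  t = 1.5000: CF_t = 2.300000, DF = 0.915142, PV = 2.104826
  t = 2.0000: CF_t = 2.300000, DF = 0.888487, PV = 2.043520
  t = 2.5000: CF_t = 2.300000, DF = 0.862609, PV = 1.984000
  t = 3.0000: CF_t = 2.300000, DF = 0.837484, PV = 1.926214
  t = 3.5000: CF_t = 2.300000, DF = 0.813092, PV = 1.870110
  t = 4.0000: CF_t = 2.300000, DF = 0.789409, PV = 1.815641
  t = 4.5000: CF_t = 2.300000, DF = 0.766417, PV = 1.762758
  t = 5.0000: CF_t = 102.300000, DF = 0.744094, PV = 76.120807
Price P = sum_t PV_t = 94.028858

Answer: Price = 94.0289


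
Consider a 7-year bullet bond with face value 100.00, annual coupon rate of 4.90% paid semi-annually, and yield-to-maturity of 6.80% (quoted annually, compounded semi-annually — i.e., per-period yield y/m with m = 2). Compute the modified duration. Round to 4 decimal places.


Answer: Modified duration = 5.7457

Derivation:
Coupon per period c = face * coupon_rate / m = 2.450000
Periods per year m = 2; per-period yield y/m = 0.034000
Number of cashflows N = 14
Cashflows (t years, CF_t, discount factor 1/(1+y/m)^(m*t), PV):
  t = 0.5000: CF_t = 2.450000, DF = 0.967118, PV = 2.369439
  t = 1.0000: CF_t = 2.450000, DF = 0.935317, PV = 2.291527
  t = 1.5000: CF_t = 2.450000, DF = 0.904562, PV = 2.216177
  t = 2.0000: CF_t = 2.450000, DF = 0.874818, PV = 2.143305
  t = 2.5000: CF_t = 2.450000, DF = 0.846052, PV = 2.072829
  t = 3.0000: CF_t = 2.450000, DF = 0.818233, PV = 2.004670
  t = 3.5000: CF_t = 2.450000, DF = 0.791327, PV = 1.938752
  t = 4.0000: CF_t = 2.450000, DF = 0.765307, PV = 1.875002
  t = 4.5000: CF_t = 2.450000, DF = 0.740142, PV = 1.813348
  t = 5.0000: CF_t = 2.450000, DF = 0.715805, PV = 1.753722
  t = 5.5000: CF_t = 2.450000, DF = 0.692268, PV = 1.696056
  t = 6.0000: CF_t = 2.450000, DF = 0.669505, PV = 1.640286
  t = 6.5000: CF_t = 2.450000, DF = 0.647490, PV = 1.586350
  t = 7.0000: CF_t = 102.450000, DF = 0.626199, PV = 64.154100
Price P = sum_t PV_t = 89.555564
First compute Macaulay numerator sum_t t * PV_t:
  t * PV_t at t = 0.5000: 1.184720
  t * PV_t at t = 1.0000: 2.291527
  t * PV_t at t = 1.5000: 3.324266
  t * PV_t at t = 2.0000: 4.286610
  t * PV_t at t = 2.5000: 5.182071
  t * PV_t at t = 3.0000: 6.014009
  t * PV_t at t = 3.5000: 6.785633
  t * PV_t at t = 4.0000: 7.500009
  t * PV_t at t = 4.5000: 8.160067
  t * PV_t at t = 5.0000: 8.768609
  t * PV_t at t = 5.5000: 9.328307
  t * PV_t at t = 6.0000: 9.841717
  t * PV_t at t = 6.5000: 10.311277
  t * PV_t at t = 7.0000: 449.078703
Macaulay duration D = 532.057525 / 89.555564 = 5.941088
Modified duration = D / (1 + y/m) = 5.941088 / (1 + 0.034000) = 5.745734
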